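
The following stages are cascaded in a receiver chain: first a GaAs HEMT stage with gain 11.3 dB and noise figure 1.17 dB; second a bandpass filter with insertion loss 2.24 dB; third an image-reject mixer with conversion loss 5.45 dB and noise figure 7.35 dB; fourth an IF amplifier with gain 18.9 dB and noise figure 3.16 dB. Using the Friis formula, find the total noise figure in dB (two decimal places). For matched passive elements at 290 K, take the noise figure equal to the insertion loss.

3.76 dB

Convert to linear (a loss of L dB is a gain of −L dB): F_i = 10^(NF_i/10), G_i = 10^(G_i,dB/10)
  Stage 1: F_1 = 10^(1.17/10) = 1.309, G_1 = 10^(11.3/10) = 13.49
  Stage 2: F_2 = 10^(2.24/10) = 1.675, G_2 = 10^(−2.24/10) = 0.5970
  Stage 3: F_3 = 10^(7.35/10) = 5.433, G_3 = 10^(−5.45/10) = 0.2851
  Stage 4: F_4 = 10^(3.16/10) = 2.070, G_4 = 10^(18.9/10) = 77.62
Friis cascade:
  F = 1.309 + (1.675 − 1)/13.49 + (5.433 − 1)/8.054 + (2.070 − 1)/2.296 = 2.376
NF = 10 log₁₀(2.376) = 3.76 dB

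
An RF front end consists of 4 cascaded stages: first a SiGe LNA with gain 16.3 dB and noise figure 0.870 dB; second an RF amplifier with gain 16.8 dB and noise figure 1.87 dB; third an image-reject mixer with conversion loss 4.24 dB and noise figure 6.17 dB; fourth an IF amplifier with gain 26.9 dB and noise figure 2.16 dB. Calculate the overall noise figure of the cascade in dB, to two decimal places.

0.92 dB

Convert to linear (a loss of L dB is a gain of −L dB): F_i = 10^(NF_i/10), G_i = 10^(G_i,dB/10)
  Stage 1: F_1 = 10^(0.870/10) = 1.222, G_1 = 10^(16.3/10) = 42.66
  Stage 2: F_2 = 10^(1.87/10) = 1.538, G_2 = 10^(16.8/10) = 47.86
  Stage 3: F_3 = 10^(6.17/10) = 4.140, G_3 = 10^(−4.24/10) = 0.3767
  Stage 4: F_4 = 10^(2.16/10) = 1.644, G_4 = 10^(26.9/10) = 489.8
Friis cascade:
  F = 1.222 + (1.538 − 1)/42.66 + (4.140 − 1)/2042 + (1.644 − 1)/769.1 = 1.237
NF = 10 log₁₀(1.237) = 0.92 dB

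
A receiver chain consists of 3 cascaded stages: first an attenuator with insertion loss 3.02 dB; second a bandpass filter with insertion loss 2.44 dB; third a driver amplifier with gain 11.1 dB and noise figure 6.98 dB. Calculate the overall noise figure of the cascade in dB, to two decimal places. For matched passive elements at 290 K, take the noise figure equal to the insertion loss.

12.44 dB

Convert to linear (a loss of L dB is a gain of −L dB): F_i = 10^(NF_i/10), G_i = 10^(G_i,dB/10)
  Stage 1: F_1 = 10^(3.02/10) = 2.004, G_1 = 10^(−3.02/10) = 0.4989
  Stage 2: F_2 = 10^(2.44/10) = 1.754, G_2 = 10^(−2.44/10) = 0.5702
  Stage 3: F_3 = 10^(6.98/10) = 4.989, G_3 = 10^(11.1/10) = 12.88
Friis cascade:
  F = 2.004 + (1.754 − 1)/0.4989 + (4.989 − 1)/0.2844 = 17.54
NF = 10 log₁₀(17.54) = 12.44 dB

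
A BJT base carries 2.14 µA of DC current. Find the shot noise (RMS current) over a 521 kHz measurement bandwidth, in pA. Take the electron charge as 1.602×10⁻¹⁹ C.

I_n = √(2qI·B)
2qI·B = 2 × 1.602×10⁻¹⁹ × 2.14×10⁻⁶ × 5.21×10⁵ = 3.57×10⁻¹⁹ A²
I_n = √(3.57×10⁻¹⁹) = 5.98×10⁻¹⁰ A = 598 pA

598 pA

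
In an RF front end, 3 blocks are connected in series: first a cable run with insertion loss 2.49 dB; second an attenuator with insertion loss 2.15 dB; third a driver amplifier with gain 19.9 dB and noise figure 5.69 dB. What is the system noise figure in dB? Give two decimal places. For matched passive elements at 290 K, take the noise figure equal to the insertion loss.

10.33 dB

Convert to linear (a loss of L dB is a gain of −L dB): F_i = 10^(NF_i/10), G_i = 10^(G_i,dB/10)
  Stage 1: F_1 = 10^(2.49/10) = 1.774, G_1 = 10^(−2.49/10) = 0.5636
  Stage 2: F_2 = 10^(2.15/10) = 1.641, G_2 = 10^(−2.15/10) = 0.6095
  Stage 3: F_3 = 10^(5.69/10) = 3.707, G_3 = 10^(19.9/10) = 97.72
Friis cascade:
  F = 1.774 + (1.641 − 1)/0.5636 + (3.707 − 1)/0.3436 = 10.79
NF = 10 log₁₀(10.79) = 10.33 dB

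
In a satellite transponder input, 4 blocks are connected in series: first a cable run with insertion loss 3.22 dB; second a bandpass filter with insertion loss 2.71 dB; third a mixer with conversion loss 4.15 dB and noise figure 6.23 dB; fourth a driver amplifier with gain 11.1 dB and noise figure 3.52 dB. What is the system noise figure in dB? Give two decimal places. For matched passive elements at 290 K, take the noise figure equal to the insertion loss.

14.65 dB

Convert to linear (a loss of L dB is a gain of −L dB): F_i = 10^(NF_i/10), G_i = 10^(G_i,dB/10)
  Stage 1: F_1 = 10^(3.22/10) = 2.099, G_1 = 10^(−3.22/10) = 0.4764
  Stage 2: F_2 = 10^(2.71/10) = 1.866, G_2 = 10^(−2.71/10) = 0.5358
  Stage 3: F_3 = 10^(6.23/10) = 4.198, G_3 = 10^(−4.15/10) = 0.3846
  Stage 4: F_4 = 10^(3.52/10) = 2.249, G_4 = 10^(11.1/10) = 12.88
Friis cascade:
  F = 2.099 + (1.866 − 1)/0.4764 + (4.198 − 1)/0.2553 + (2.249 − 1)/0.09817 = 29.17
NF = 10 log₁₀(29.17) = 14.65 dB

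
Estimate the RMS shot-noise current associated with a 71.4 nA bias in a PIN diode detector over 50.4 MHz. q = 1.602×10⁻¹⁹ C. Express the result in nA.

I_n = √(2qI·B)
2qI·B = 2 × 1.602×10⁻¹⁹ × 7.14×10⁻⁸ × 5.04×10⁷ = 1.15×10⁻¹⁸ A²
I_n = √(1.15×10⁻¹⁸) = 1.07×10⁻⁹ A = 1.07 nA

1.07 nA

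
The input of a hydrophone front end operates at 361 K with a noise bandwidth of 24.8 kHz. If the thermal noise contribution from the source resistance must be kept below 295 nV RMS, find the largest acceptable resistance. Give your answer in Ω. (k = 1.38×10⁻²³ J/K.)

176 Ω

Johnson–Nyquist: V_n = √(4kTRB) ⇒ R = V_n² / (4kTB)
4kTB = 4 × 1.38×10⁻²³ × 361 × 2.48×10⁴ = 4.94×10⁻¹⁶
R = (2.95×10⁻⁷)² / 4.94×10⁻¹⁶ = 1.76×10² Ω = 176 Ω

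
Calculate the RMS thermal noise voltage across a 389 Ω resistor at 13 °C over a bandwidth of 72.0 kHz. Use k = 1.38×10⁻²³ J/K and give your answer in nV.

T = 13 °C + 273.15 = 286.15 K
V_n = √(4kTRB)
4kTRB = 4 × 1.38×10⁻²³ × 286.15 × 3.89×10² × 7.20×10⁴ = 4.42×10⁻¹³ V²
V_n = √(4.42×10⁻¹³) = 6.65×10⁻⁷ V = 665 nV

665 nV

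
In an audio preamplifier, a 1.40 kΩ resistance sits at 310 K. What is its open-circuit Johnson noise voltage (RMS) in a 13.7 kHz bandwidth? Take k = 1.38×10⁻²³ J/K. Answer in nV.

573 nV

V_n = √(4kTRB)
4kTRB = 4 × 1.38×10⁻²³ × 310 × 1.40×10³ × 1.37×10⁴ = 3.28×10⁻¹³ V²
V_n = √(3.28×10⁻¹³) = 5.73×10⁻⁷ V = 573 nV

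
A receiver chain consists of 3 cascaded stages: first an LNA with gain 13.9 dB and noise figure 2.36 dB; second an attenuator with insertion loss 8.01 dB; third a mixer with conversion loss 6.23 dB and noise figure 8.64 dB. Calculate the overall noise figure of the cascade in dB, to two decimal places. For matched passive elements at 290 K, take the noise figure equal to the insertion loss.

Convert to linear (a loss of L dB is a gain of −L dB): F_i = 10^(NF_i/10), G_i = 10^(G_i,dB/10)
  Stage 1: F_1 = 10^(2.36/10) = 1.722, G_1 = 10^(13.9/10) = 24.55
  Stage 2: F_2 = 10^(8.01/10) = 6.324, G_2 = 10^(−8.01/10) = 0.1581
  Stage 3: F_3 = 10^(8.64/10) = 7.311, G_3 = 10^(−6.23/10) = 0.2382
Friis cascade:
  F = 1.722 + (6.324 − 1)/24.55 + (7.311 − 1)/3.882 = 3.565
NF = 10 log₁₀(3.565) = 5.52 dB

5.52 dB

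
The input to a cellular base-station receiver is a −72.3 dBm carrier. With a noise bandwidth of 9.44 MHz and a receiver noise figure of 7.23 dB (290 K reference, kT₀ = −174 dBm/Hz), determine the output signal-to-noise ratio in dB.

Noise floor: N = −174 + 10 log₁₀(B) + NF
10 log₁₀(9.44×10⁶) = 69.75 dB
N = −174 + 69.75 + 7.23 = −97.02 dBm
SNR = P_sig − N = −72.3 − (−97.02) = 24.72 dB → 24.7 dB

24.7 dB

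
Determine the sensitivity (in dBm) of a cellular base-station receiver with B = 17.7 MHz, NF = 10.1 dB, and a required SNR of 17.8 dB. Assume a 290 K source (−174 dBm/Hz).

Sensitivity = −174 + 10 log₁₀(B) + NF + SNR_min
= −174 + 72.48 + 10.1 + 17.8
= −73.62 dBm → −73.6 dBm

−73.6 dBm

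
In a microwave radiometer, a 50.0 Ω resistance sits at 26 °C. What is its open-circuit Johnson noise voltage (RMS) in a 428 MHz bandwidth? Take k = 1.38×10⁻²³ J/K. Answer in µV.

18.8 µV

T = 26 °C + 273.15 = 299.15 K
V_n = √(4kTRB)
4kTRB = 4 × 1.38×10⁻²³ × 299.15 × 5.00×10¹ × 4.28×10⁸ = 3.53×10⁻¹⁰ V²
V_n = √(3.53×10⁻¹⁰) = 1.88×10⁻⁵ V = 18.8 µV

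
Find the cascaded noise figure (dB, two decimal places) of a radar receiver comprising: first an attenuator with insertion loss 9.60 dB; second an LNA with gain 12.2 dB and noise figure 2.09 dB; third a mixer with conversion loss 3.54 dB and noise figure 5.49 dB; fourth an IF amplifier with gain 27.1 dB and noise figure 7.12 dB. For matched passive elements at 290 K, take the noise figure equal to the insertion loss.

Convert to linear (a loss of L dB is a gain of −L dB): F_i = 10^(NF_i/10), G_i = 10^(G_i,dB/10)
  Stage 1: F_1 = 10^(9.60/10) = 9.120, G_1 = 10^(−9.60/10) = 0.1096
  Stage 2: F_2 = 10^(2.09/10) = 1.618, G_2 = 10^(12.2/10) = 16.60
  Stage 3: F_3 = 10^(5.49/10) = 3.540, G_3 = 10^(−3.54/10) = 0.4426
  Stage 4: F_4 = 10^(7.12/10) = 5.152, G_4 = 10^(27.1/10) = 512.9
Friis cascade:
  F = 9.120 + (1.618 − 1)/0.1096 + (3.540 − 1)/1.820 + (5.152 − 1)/0.8054 = 21.31
NF = 10 log₁₀(21.31) = 13.29 dB

13.29 dB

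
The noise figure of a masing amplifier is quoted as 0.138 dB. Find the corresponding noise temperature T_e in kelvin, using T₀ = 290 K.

F = 10^(0.138/10) = 1.03229
T_e = (F − 1)·T₀ = (1.03229 − 1) × 290 = 9.36 K

9.36 K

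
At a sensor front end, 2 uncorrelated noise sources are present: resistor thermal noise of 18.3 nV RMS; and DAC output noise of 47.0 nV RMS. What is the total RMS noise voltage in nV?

Uncorrelated sources add in power (mean-square): V_tot = √(ΣV_i²)
V_tot = √[(1.83×10⁻⁸)² + (4.70×10⁻⁸)²] = 5.04×10⁻⁸ V = 50.4 nV

50.4 nV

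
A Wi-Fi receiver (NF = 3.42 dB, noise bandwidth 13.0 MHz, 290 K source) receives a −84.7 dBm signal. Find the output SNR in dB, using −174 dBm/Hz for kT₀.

14.7 dB

Noise floor: N = −174 + 10 log₁₀(B) + NF
10 log₁₀(1.30×10⁷) = 71.14 dB
N = −174 + 71.14 + 3.42 = −99.44 dBm
SNR = P_sig − N = −84.7 − (−99.44) = 14.74 dB → 14.7 dB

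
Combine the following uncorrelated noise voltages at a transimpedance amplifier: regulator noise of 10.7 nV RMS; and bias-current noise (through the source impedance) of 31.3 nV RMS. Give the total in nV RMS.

Uncorrelated sources add in power (mean-square): V_tot = √(ΣV_i²)
V_tot = √[(1.07×10⁻⁸)² + (3.13×10⁻⁸)²] = 3.31×10⁻⁸ V = 33.1 nV

33.1 nV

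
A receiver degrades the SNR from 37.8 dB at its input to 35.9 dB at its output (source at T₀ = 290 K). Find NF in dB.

NF (dB) = SNR_in(dB) − SNR_out(dB) when the source is at T₀
NF = 37.8 − 35.9 = 1.9 dB

1.9 dB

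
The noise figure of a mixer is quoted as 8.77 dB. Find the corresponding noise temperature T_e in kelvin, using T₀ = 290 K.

1895 K

F = 10^(8.77/10) = 7.53356
T_e = (F − 1)·T₀ = (7.53356 − 1) × 290 = 1895 K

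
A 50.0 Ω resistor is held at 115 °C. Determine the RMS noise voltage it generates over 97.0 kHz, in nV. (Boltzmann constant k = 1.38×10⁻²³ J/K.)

T = 115 °C + 273.15 = 388.15 K
V_n = √(4kTRB)
4kTRB = 4 × 1.38×10⁻²³ × 388.15 × 5.00×10¹ × 9.70×10⁴ = 1.04×10⁻¹³ V²
V_n = √(1.04×10⁻¹³) = 3.22×10⁻⁷ V = 322 nV

322 nV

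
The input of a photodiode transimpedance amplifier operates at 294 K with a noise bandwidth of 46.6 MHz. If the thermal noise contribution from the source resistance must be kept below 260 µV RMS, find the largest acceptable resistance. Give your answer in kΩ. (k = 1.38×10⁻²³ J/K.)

89.4 kΩ

Johnson–Nyquist: V_n = √(4kTRB) ⇒ R = V_n² / (4kTB)
4kTB = 4 × 1.38×10⁻²³ × 294 × 4.66×10⁷ = 7.56×10⁻¹³
R = (2.60×10⁻⁴)² / 7.56×10⁻¹³ = 8.94×10⁴ Ω = 89.4 kΩ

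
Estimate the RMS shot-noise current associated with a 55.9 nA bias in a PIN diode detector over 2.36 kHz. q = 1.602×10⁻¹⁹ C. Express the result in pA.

I_n = √(2qI·B)
2qI·B = 2 × 1.602×10⁻¹⁹ × 5.59×10⁻⁸ × 2.36×10³ = 4.23×10⁻²³ A²
I_n = √(4.23×10⁻²³) = 6.50×10⁻¹² A = 6.50 pA

6.50 pA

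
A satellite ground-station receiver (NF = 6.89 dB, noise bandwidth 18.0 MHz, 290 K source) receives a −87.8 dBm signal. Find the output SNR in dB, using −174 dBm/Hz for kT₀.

Noise floor: N = −174 + 10 log₁₀(B) + NF
10 log₁₀(1.80×10⁷) = 72.55 dB
N = −174 + 72.55 + 6.89 = −94.56 dBm
SNR = P_sig − N = −87.8 − (−94.56) = 6.76 dB → 6.8 dB

6.8 dB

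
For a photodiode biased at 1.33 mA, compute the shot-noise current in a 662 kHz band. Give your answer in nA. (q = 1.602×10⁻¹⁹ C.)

I_n = √(2qI·B)
2qI·B = 2 × 1.602×10⁻¹⁹ × 1.33×10⁻³ × 6.62×10⁵ = 2.82×10⁻¹⁶ A²
I_n = √(2.82×10⁻¹⁶) = 1.68×10⁻⁸ A = 16.8 nA

16.8 nA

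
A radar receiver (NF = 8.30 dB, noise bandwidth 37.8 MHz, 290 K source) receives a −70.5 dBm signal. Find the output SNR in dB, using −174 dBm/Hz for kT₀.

Noise floor: N = −174 + 10 log₁₀(B) + NF
10 log₁₀(3.78×10⁷) = 75.77 dB
N = −174 + 75.77 + 8.30 = −89.93 dBm
SNR = P_sig − N = −70.5 − (−89.93) = 19.43 dB → 19.4 dB

19.4 dB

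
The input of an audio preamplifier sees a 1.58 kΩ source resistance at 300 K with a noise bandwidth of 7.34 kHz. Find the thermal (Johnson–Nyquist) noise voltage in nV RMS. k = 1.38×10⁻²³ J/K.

438 nV

V_n = √(4kTRB)
4kTRB = 4 × 1.38×10⁻²³ × 300 × 1.58×10³ × 7.34×10³ = 1.92×10⁻¹³ V²
V_n = √(1.92×10⁻¹³) = 4.38×10⁻⁷ V = 438 nV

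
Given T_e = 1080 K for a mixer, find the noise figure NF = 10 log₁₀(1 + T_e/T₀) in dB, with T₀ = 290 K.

6.74 dB

F = 1 + T_e/T₀ = 1 + 1080/290 = 4.72414
NF = 10 log₁₀(4.72414) = 6.74 dB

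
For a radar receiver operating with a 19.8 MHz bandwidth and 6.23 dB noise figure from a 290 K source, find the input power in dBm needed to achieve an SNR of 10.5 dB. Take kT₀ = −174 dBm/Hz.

−84.3 dBm

Sensitivity = −174 + 10 log₁₀(B) + NF + SNR_min
= −174 + 72.97 + 6.23 + 10.5
= −84.30 dBm → −84.3 dBm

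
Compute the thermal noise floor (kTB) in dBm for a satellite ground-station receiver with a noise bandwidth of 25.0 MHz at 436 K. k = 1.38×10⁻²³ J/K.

−98.2 dBm

P_n = kTB = 1.38×10⁻²³ × 436 × 2.50×10⁷ = 1.50×10⁻¹³ W
In dBm: 10 log₁₀(1.50×10⁻¹³ / 10⁻³) = −98.2 dBm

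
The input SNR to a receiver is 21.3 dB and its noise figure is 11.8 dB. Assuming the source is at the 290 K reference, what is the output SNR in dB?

By definition F = SNR_in/SNR_out, so in dB: SNR_out = SNR_in − NF
SNR_out = 21.3 − 11.8 = 9.5 dB

9.5 dB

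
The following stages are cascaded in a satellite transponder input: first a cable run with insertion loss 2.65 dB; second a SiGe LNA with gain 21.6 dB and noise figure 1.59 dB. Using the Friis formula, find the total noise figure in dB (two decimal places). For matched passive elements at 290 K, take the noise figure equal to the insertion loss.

Convert to linear (a loss of L dB is a gain of −L dB): F_i = 10^(NF_i/10), G_i = 10^(G_i,dB/10)
  Stage 1: F_1 = 10^(2.65/10) = 1.841, G_1 = 10^(−2.65/10) = 0.5433
  Stage 2: F_2 = 10^(1.59/10) = 1.442, G_2 = 10^(21.6/10) = 144.5
Friis cascade:
  F = 1.841 + (1.442 − 1)/0.5433 = 2.655
NF = 10 log₁₀(2.655) = 4.24 dB

4.24 dB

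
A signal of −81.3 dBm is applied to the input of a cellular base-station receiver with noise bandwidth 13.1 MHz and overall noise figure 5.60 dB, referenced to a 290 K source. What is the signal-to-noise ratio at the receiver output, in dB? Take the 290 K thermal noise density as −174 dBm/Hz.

Noise floor: N = −174 + 10 log₁₀(B) + NF
10 log₁₀(1.31×10⁷) = 71.17 dB
N = −174 + 71.17 + 5.60 = −97.23 dBm
SNR = P_sig − N = −81.3 − (−97.23) = 15.93 dB → 15.9 dB

15.9 dB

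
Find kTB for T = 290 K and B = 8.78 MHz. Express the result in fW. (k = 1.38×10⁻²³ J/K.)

35.1 fW

P_n = kTB = 1.38×10⁻²³ × 290 × 8.78×10⁶ = 3.51×10⁻¹⁴ W = 35.1 fW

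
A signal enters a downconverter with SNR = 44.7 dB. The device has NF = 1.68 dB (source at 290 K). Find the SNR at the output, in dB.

43.02 dB

By definition F = SNR_in/SNR_out, so in dB: SNR_out = SNR_in − NF
SNR_out = 44.7 − 1.68 = 43.02 dB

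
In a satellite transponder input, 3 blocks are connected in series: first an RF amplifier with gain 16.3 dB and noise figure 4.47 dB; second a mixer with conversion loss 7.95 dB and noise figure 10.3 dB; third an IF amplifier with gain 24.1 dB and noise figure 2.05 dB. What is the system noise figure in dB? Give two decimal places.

Convert to linear (a loss of L dB is a gain of −L dB): F_i = 10^(NF_i/10), G_i = 10^(G_i,dB/10)
  Stage 1: F_1 = 10^(4.47/10) = 2.799, G_1 = 10^(16.3/10) = 42.66
  Stage 2: F_2 = 10^(10.3/10) = 10.72, G_2 = 10^(−7.95/10) = 0.1603
  Stage 3: F_3 = 10^(2.05/10) = 1.603, G_3 = 10^(24.1/10) = 257.0
Friis cascade:
  F = 2.799 + (10.72 − 1)/42.66 + (1.603 − 1)/6.839 = 3.115
NF = 10 log₁₀(3.115) = 4.93 dB

4.93 dB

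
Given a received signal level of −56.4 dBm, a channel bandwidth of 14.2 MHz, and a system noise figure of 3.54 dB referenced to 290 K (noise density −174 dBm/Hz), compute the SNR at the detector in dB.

42.5 dB

Noise floor: N = −174 + 10 log₁₀(B) + NF
10 log₁₀(1.42×10⁷) = 71.52 dB
N = −174 + 71.52 + 3.54 = −98.94 dBm
SNR = P_sig − N = −56.4 − (−98.94) = 42.54 dB → 42.5 dB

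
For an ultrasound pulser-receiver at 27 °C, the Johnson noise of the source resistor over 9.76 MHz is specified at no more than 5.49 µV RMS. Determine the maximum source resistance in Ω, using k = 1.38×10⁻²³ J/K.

T = 27 °C + 273.15 = 300.15 K
Johnson–Nyquist: V_n = √(4kTRB) ⇒ R = V_n² / (4kTB)
4kTB = 4 × 1.38×10⁻²³ × 300.15 × 9.76×10⁶ = 1.62×10⁻¹³
R = (5.49×10⁻⁶)² / 1.62×10⁻¹³ = 1.86×10² Ω = 186 Ω

186 Ω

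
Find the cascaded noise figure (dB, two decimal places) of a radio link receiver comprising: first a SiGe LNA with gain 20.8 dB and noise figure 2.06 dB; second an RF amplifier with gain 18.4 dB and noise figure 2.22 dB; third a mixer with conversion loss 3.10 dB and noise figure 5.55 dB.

Convert to linear (a loss of L dB is a gain of −L dB): F_i = 10^(NF_i/10), G_i = 10^(G_i,dB/10)
  Stage 1: F_1 = 10^(2.06/10) = 1.607, G_1 = 10^(20.8/10) = 120.2
  Stage 2: F_2 = 10^(2.22/10) = 1.667, G_2 = 10^(18.4/10) = 69.18
  Stage 3: F_3 = 10^(5.55/10) = 3.589, G_3 = 10^(−3.10/10) = 0.4898
Friis cascade:
  F = 1.607 + (1.667 − 1)/120.2 + (3.589 − 1)/8318 = 1.613
NF = 10 log₁₀(1.613) = 2.08 dB

2.08 dB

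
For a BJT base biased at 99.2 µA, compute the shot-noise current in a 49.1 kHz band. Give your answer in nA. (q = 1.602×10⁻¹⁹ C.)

1.25 nA

I_n = √(2qI·B)
2qI·B = 2 × 1.602×10⁻¹⁹ × 9.92×10⁻⁵ × 4.91×10⁴ = 1.56×10⁻¹⁸ A²
I_n = √(1.56×10⁻¹⁸) = 1.25×10⁻⁹ A = 1.25 nA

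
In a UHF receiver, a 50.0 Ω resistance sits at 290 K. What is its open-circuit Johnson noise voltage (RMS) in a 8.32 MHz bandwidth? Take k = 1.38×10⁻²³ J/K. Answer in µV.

V_n = √(4kTRB)
4kTRB = 4 × 1.38×10⁻²³ × 290 × 5.00×10¹ × 8.32×10⁶ = 6.66×10⁻¹² V²
V_n = √(6.66×10⁻¹²) = 2.58×10⁻⁶ V = 2.58 µV

2.58 µV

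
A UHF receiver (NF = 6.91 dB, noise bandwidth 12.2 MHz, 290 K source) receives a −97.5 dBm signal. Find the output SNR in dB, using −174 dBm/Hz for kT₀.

Noise floor: N = −174 + 10 log₁₀(B) + NF
10 log₁₀(1.22×10⁷) = 70.86 dB
N = −174 + 70.86 + 6.91 = −96.23 dBm
SNR = P_sig − N = −97.5 − (−96.23) = −1.27 dB → −1.3 dB

−1.3 dB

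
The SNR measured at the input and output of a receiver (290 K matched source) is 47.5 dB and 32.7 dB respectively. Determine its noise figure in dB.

NF (dB) = SNR_in(dB) − SNR_out(dB) when the source is at T₀
NF = 47.5 − 32.7 = 14.8 dB

14.8 dB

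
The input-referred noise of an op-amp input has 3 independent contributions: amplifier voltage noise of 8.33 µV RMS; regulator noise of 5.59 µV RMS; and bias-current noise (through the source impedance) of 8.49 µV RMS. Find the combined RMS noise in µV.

Uncorrelated sources add in power (mean-square): V_tot = √(ΣV_i²)
V_tot = √[(8.33×10⁻⁶)² + (5.59×10⁻⁶)² + (8.49×10⁻⁶)²] = 1.31×10⁻⁵ V = 13.1 µV

13.1 µV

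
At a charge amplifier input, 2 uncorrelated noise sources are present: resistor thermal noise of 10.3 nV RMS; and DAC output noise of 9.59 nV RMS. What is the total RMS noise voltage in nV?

14.1 nV

Uncorrelated sources add in power (mean-square): V_tot = √(ΣV_i²)
V_tot = √[(1.03×10⁻⁸)² + (9.59×10⁻⁹)²] = 1.41×10⁻⁸ V = 14.1 nV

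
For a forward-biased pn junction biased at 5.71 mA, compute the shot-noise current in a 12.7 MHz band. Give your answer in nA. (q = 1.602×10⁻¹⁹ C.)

I_n = √(2qI·B)
2qI·B = 2 × 1.602×10⁻¹⁹ × 5.71×10⁻³ × 1.27×10⁷ = 2.32×10⁻¹⁴ A²
I_n = √(2.32×10⁻¹⁴) = 1.52×10⁻⁷ A = 152 nA

152 nA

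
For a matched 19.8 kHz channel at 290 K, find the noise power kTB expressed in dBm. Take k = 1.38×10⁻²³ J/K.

−131.0 dBm

P_n = kTB = 1.38×10⁻²³ × 290 × 1.98×10⁴ = 7.92×10⁻¹⁷ W
In dBm: 10 log₁₀(7.92×10⁻¹⁷ / 10⁻³) = −131.0 dBm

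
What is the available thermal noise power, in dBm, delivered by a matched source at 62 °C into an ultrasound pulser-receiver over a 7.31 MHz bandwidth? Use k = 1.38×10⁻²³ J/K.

T = 62 °C + 273.15 = 335.15 K
P_n = kTB = 1.38×10⁻²³ × 335.15 × 7.31×10⁶ = 3.38×10⁻¹⁴ W
In dBm: 10 log₁₀(3.38×10⁻¹⁴ / 10⁻³) = −104.7 dBm

−104.7 dBm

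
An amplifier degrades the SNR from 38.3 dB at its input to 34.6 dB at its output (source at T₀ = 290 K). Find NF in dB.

NF (dB) = SNR_in(dB) − SNR_out(dB) when the source is at T₀
NF = 38.3 − 34.6 = 3.7 dB

3.7 dB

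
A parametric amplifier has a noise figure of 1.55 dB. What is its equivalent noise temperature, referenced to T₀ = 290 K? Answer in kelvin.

F = 10^(1.55/10) = 1.42889
T_e = (F − 1)·T₀ = (1.42889 − 1) × 290 = 124 K

124 K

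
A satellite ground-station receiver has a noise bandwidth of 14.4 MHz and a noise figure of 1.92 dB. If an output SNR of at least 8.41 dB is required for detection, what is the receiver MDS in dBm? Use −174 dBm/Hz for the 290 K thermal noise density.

−92.1 dBm

Sensitivity = −174 + 10 log₁₀(B) + NF + SNR_min
= −174 + 71.58 + 1.92 + 8.41
= −92.09 dBm → −92.1 dBm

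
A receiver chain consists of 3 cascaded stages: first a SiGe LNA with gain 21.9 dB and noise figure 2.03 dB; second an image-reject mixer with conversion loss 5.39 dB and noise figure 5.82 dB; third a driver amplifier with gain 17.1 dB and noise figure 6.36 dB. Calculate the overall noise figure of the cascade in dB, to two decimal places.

Convert to linear (a loss of L dB is a gain of −L dB): F_i = 10^(NF_i/10), G_i = 10^(G_i,dB/10)
  Stage 1: F_1 = 10^(2.03/10) = 1.596, G_1 = 10^(21.9/10) = 154.9
  Stage 2: F_2 = 10^(5.82/10) = 3.819, G_2 = 10^(−5.39/10) = 0.2891
  Stage 3: F_3 = 10^(6.36/10) = 4.325, G_3 = 10^(17.1/10) = 51.29
Friis cascade:
  F = 1.596 + (3.819 − 1)/154.9 + (4.325 − 1)/44.77 = 1.688
NF = 10 log₁₀(1.688) = 2.27 dB

2.27 dB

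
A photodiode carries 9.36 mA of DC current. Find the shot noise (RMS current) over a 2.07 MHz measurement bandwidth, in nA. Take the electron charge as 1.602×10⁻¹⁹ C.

I_n = √(2qI·B)
2qI·B = 2 × 1.602×10⁻¹⁹ × 9.36×10⁻³ × 2.07×10⁶ = 6.21×10⁻¹⁵ A²
I_n = √(6.21×10⁻¹⁵) = 7.88×10⁻⁸ A = 78.8 nA

78.8 nA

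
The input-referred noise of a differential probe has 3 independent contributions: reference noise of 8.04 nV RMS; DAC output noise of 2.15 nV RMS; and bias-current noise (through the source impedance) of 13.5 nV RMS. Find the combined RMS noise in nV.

15.9 nV

Uncorrelated sources add in power (mean-square): V_tot = √(ΣV_i²)
V_tot = √[(8.04×10⁻⁹)² + (2.15×10⁻⁹)² + (1.35×10⁻⁸)²] = 1.59×10⁻⁸ V = 15.9 nV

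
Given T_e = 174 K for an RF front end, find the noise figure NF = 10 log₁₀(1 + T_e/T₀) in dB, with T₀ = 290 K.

2.04 dB

F = 1 + T_e/T₀ = 1 + 174/290 = 1.6
NF = 10 log₁₀(1.6) = 2.04 dB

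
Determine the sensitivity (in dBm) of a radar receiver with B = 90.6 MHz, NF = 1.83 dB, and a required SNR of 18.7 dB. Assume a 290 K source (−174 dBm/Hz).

−73.9 dBm

Sensitivity = −174 + 10 log₁₀(B) + NF + SNR_min
= −174 + 79.57 + 1.83 + 18.7
= −73.90 dBm → −73.9 dBm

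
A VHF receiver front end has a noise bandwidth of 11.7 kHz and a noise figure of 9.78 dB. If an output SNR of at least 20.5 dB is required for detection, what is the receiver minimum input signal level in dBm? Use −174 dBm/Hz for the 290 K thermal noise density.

Sensitivity = −174 + 10 log₁₀(B) + NF + SNR_min
= −174 + 40.68 + 9.78 + 20.5
= −103.04 dBm → −103.0 dBm

−103.0 dBm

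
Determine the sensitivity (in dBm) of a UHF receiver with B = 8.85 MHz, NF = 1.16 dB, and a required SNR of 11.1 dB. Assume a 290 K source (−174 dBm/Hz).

−92.3 dBm

Sensitivity = −174 + 10 log₁₀(B) + NF + SNR_min
= −174 + 69.47 + 1.16 + 11.1
= −92.27 dBm → −92.3 dBm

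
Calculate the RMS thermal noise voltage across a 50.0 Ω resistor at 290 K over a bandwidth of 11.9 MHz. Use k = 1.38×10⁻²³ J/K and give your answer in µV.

3.09 µV

V_n = √(4kTRB)
4kTRB = 4 × 1.38×10⁻²³ × 290 × 5.00×10¹ × 1.19×10⁷ = 9.52×10⁻¹² V²
V_n = √(9.52×10⁻¹²) = 3.09×10⁻⁶ V = 3.09 µV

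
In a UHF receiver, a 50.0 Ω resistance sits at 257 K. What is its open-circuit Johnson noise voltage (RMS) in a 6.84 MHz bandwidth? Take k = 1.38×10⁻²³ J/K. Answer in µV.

2.20 µV

V_n = √(4kTRB)
4kTRB = 4 × 1.38×10⁻²³ × 257 × 5.00×10¹ × 6.84×10⁶ = 4.85×10⁻¹² V²
V_n = √(4.85×10⁻¹²) = 2.20×10⁻⁶ V = 2.20 µV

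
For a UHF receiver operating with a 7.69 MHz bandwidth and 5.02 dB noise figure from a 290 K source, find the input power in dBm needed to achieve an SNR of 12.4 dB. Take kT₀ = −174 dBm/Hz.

Sensitivity = −174 + 10 log₁₀(B) + NF + SNR_min
= −174 + 68.86 + 5.02 + 12.4
= −87.72 dBm → −87.7 dBm

−87.7 dBm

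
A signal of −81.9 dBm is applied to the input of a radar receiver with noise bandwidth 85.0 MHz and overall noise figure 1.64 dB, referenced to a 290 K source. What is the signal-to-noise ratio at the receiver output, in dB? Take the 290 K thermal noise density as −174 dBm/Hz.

Noise floor: N = −174 + 10 log₁₀(B) + NF
10 log₁₀(8.50×10⁷) = 79.29 dB
N = −174 + 79.29 + 1.64 = −93.07 dBm
SNR = P_sig − N = −81.9 − (−93.07) = 11.17 dB → 11.2 dB

11.2 dB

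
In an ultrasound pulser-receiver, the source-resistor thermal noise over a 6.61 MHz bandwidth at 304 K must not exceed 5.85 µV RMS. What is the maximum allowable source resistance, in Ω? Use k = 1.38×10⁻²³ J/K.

Johnson–Nyquist: V_n = √(4kTRB) ⇒ R = V_n² / (4kTB)
4kTB = 4 × 1.38×10⁻²³ × 304 × 6.61×10⁶ = 1.11×10⁻¹³
R = (5.85×10⁻⁶)² / 1.11×10⁻¹³ = 3.09×10² Ω = 309 Ω

309 Ω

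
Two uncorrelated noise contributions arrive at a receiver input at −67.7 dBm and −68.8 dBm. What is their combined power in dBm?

−65.2 dBm

Convert to linear, add, convert back:
P₁ = 1.70×10⁻¹⁰ W, P₂ = 1.32×10⁻¹⁰ W
P_tot = 3.02×10⁻¹⁰ W → 10 log₁₀(P_tot / 10⁻³) = −65.2 dBm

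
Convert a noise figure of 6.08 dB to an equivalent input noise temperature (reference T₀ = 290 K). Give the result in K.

F = 10^(6.08/10) = 4.05509
T_e = (F − 1)·T₀ = (4.05509 − 1) × 290 = 886 K

886 K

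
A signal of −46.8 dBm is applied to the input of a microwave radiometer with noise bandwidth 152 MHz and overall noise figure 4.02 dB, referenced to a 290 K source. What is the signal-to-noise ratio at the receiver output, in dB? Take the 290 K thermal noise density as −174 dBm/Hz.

41.4 dB

Noise floor: N = −174 + 10 log₁₀(B) + NF
10 log₁₀(1.52×10⁸) = 81.82 dB
N = −174 + 81.82 + 4.02 = −88.16 dBm
SNR = P_sig − N = −46.8 − (−88.16) = 41.36 dB → 41.4 dB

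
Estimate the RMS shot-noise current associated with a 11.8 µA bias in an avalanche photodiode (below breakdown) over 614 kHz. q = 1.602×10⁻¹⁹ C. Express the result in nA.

I_n = √(2qI·B)
2qI·B = 2 × 1.602×10⁻¹⁹ × 1.18×10⁻⁵ × 6.14×10⁵ = 2.32×10⁻¹⁸ A²
I_n = √(2.32×10⁻¹⁸) = 1.52×10⁻⁹ A = 1.52 nA

1.52 nA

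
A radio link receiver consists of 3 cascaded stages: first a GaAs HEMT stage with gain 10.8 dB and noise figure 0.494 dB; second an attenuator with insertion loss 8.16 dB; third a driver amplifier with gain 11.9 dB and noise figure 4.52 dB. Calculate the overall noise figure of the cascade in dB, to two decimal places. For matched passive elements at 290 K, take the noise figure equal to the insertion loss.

Convert to linear (a loss of L dB is a gain of −L dB): F_i = 10^(NF_i/10), G_i = 10^(G_i,dB/10)
  Stage 1: F_1 = 10^(0.494/10) = 1.120, G_1 = 10^(10.8/10) = 12.02
  Stage 2: F_2 = 10^(8.16/10) = 6.546, G_2 = 10^(−8.16/10) = 0.1528
  Stage 3: F_3 = 10^(4.52/10) = 2.831, G_3 = 10^(11.9/10) = 15.49
Friis cascade:
  F = 1.120 + (6.546 − 1)/12.02 + (2.831 − 1)/1.837 = 2.579
NF = 10 log₁₀(2.579) = 4.11 dB

4.11 dB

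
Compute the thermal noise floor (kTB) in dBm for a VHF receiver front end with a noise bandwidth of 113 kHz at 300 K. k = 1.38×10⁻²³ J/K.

P_n = kTB = 1.38×10⁻²³ × 300 × 1.13×10⁵ = 4.68×10⁻¹⁶ W
In dBm: 10 log₁₀(4.68×10⁻¹⁶ / 10⁻³) = −123.3 dBm

−123.3 dBm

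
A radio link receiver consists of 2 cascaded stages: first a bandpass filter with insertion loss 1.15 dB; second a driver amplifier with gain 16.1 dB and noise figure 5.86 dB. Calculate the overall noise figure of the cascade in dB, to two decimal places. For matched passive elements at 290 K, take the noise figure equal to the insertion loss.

7.01 dB

Convert to linear (a loss of L dB is a gain of −L dB): F_i = 10^(NF_i/10), G_i = 10^(G_i,dB/10)
  Stage 1: F_1 = 10^(1.15/10) = 1.303, G_1 = 10^(−1.15/10) = 0.7674
  Stage 2: F_2 = 10^(5.86/10) = 3.855, G_2 = 10^(16.1/10) = 40.74
Friis cascade:
  F = 1.303 + (3.855 − 1)/0.7674 = 5.023
NF = 10 log₁₀(5.023) = 7.01 dB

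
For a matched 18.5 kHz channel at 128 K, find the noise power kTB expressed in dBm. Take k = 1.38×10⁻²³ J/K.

−134.9 dBm

P_n = kTB = 1.38×10⁻²³ × 128 × 1.85×10⁴ = 3.27×10⁻¹⁷ W
In dBm: 10 log₁₀(3.27×10⁻¹⁷ / 10⁻³) = −134.9 dBm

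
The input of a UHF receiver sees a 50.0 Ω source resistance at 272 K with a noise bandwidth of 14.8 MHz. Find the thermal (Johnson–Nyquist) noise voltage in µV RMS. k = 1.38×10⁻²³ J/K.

3.33 µV

V_n = √(4kTRB)
4kTRB = 4 × 1.38×10⁻²³ × 272 × 5.00×10¹ × 1.48×10⁷ = 1.11×10⁻¹¹ V²
V_n = √(1.11×10⁻¹¹) = 3.33×10⁻⁶ V = 3.33 µV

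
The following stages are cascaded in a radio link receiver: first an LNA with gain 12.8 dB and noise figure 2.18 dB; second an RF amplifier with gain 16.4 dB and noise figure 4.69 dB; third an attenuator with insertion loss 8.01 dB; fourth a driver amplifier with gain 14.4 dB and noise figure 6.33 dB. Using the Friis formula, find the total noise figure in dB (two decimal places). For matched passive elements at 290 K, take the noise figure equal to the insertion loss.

Convert to linear (a loss of L dB is a gain of −L dB): F_i = 10^(NF_i/10), G_i = 10^(G_i,dB/10)
  Stage 1: F_1 = 10^(2.18/10) = 1.652, G_1 = 10^(12.8/10) = 19.05
  Stage 2: F_2 = 10^(4.69/10) = 2.944, G_2 = 10^(16.4/10) = 43.65
  Stage 3: F_3 = 10^(8.01/10) = 6.324, G_3 = 10^(−8.01/10) = 0.1581
  Stage 4: F_4 = 10^(6.33/10) = 4.295, G_4 = 10^(14.4/10) = 27.54
Friis cascade:
  F = 1.652 + (2.944 − 1)/19.05 + (6.324 − 1)/831.8 + (4.295 − 1)/131.5 = 1.785
NF = 10 log₁₀(1.785) = 2.52 dB

2.52 dB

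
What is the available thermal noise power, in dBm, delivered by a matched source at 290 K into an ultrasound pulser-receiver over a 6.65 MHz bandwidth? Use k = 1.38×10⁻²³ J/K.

P_n = kTB = 1.38×10⁻²³ × 290 × 6.65×10⁶ = 2.66×10⁻¹⁴ W
In dBm: 10 log₁₀(2.66×10⁻¹⁴ / 10⁻³) = −105.7 dBm

−105.7 dBm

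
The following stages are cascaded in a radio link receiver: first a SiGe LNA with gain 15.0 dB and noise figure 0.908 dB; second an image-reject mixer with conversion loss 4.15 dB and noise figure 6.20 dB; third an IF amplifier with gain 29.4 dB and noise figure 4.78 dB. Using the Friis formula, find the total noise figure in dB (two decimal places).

Convert to linear (a loss of L dB is a gain of −L dB): F_i = 10^(NF_i/10), G_i = 10^(G_i,dB/10)
  Stage 1: F_1 = 10^(0.908/10) = 1.233, G_1 = 10^(15.0/10) = 31.62
  Stage 2: F_2 = 10^(6.20/10) = 4.169, G_2 = 10^(−4.15/10) = 0.3846
  Stage 3: F_3 = 10^(4.78/10) = 3.006, G_3 = 10^(29.4/10) = 871.0
Friis cascade:
  F = 1.233 + (4.169 − 1)/31.62 + (3.006 − 1)/12.16 = 1.498
NF = 10 log₁₀(1.498) = 1.75 dB

1.75 dB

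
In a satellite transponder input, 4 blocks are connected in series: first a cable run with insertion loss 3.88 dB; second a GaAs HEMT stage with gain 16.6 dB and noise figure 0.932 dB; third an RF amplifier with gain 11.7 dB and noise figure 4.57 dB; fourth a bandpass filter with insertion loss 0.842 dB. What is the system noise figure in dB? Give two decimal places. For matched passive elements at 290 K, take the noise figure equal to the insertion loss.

4.95 dB

Convert to linear (a loss of L dB is a gain of −L dB): F_i = 10^(NF_i/10), G_i = 10^(G_i,dB/10)
  Stage 1: F_1 = 10^(3.88/10) = 2.443, G_1 = 10^(−3.88/10) = 0.4093
  Stage 2: F_2 = 10^(0.932/10) = 1.239, G_2 = 10^(16.6/10) = 45.71
  Stage 3: F_3 = 10^(4.57/10) = 2.864, G_3 = 10^(11.7/10) = 14.79
  Stage 4: F_4 = 10^(0.842/10) = 1.214, G_4 = 10^(−0.842/10) = 0.8238
Friis cascade:
  F = 2.443 + (1.239 − 1)/0.4093 + (2.864 − 1)/18.71 + (1.214 − 1)/276.7 = 3.129
NF = 10 log₁₀(3.129) = 4.95 dB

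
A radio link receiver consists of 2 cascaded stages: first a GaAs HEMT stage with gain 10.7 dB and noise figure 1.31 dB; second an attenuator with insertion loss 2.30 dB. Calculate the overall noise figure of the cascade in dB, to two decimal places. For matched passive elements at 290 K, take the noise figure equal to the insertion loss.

Convert to linear (a loss of L dB is a gain of −L dB): F_i = 10^(NF_i/10), G_i = 10^(G_i,dB/10)
  Stage 1: F_1 = 10^(1.31/10) = 1.352, G_1 = 10^(10.7/10) = 11.75
  Stage 2: F_2 = 10^(2.30/10) = 1.698, G_2 = 10^(−2.30/10) = 0.5888
Friis cascade:
  F = 1.352 + (1.698 − 1)/11.75 = 1.412
NF = 10 log₁₀(1.412) = 1.50 dB

1.50 dB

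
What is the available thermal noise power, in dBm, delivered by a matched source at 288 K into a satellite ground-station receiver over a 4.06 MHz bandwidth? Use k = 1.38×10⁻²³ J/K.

−107.9 dBm

P_n = kTB = 1.38×10⁻²³ × 288 × 4.06×10⁶ = 1.61×10⁻¹⁴ W
In dBm: 10 log₁₀(1.61×10⁻¹⁴ / 10⁻³) = −107.9 dBm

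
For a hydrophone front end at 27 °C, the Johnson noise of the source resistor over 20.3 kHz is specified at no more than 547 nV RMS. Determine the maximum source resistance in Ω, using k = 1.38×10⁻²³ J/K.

T = 27 °C + 273.15 = 300.15 K
Johnson–Nyquist: V_n = √(4kTRB) ⇒ R = V_n² / (4kTB)
4kTB = 4 × 1.38×10⁻²³ × 300.15 × 2.03×10⁴ = 3.36×10⁻¹⁶
R = (5.47×10⁻⁷)² / 3.36×10⁻¹⁶ = 8.90×10² Ω = 890 Ω

890 Ω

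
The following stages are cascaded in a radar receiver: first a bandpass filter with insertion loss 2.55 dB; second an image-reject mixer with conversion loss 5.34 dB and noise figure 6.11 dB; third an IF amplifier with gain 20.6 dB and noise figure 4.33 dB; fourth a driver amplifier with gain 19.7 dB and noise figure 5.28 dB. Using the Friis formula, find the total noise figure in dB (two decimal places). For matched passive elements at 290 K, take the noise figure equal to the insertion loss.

Convert to linear (a loss of L dB is a gain of −L dB): F_i = 10^(NF_i/10), G_i = 10^(G_i,dB/10)
  Stage 1: F_1 = 10^(2.55/10) = 1.799, G_1 = 10^(−2.55/10) = 0.5559
  Stage 2: F_2 = 10^(6.11/10) = 4.083, G_2 = 10^(−5.34/10) = 0.2924
  Stage 3: F_3 = 10^(4.33/10) = 2.710, G_3 = 10^(20.6/10) = 114.8
  Stage 4: F_4 = 10^(5.28/10) = 3.373, G_4 = 10^(19.7/10) = 93.33
Friis cascade:
  F = 1.799 + (4.083 − 1)/0.5559 + (2.710 − 1)/0.1626 + (3.373 − 1)/18.66 = 17.99
NF = 10 log₁₀(17.99) = 12.55 dB

12.55 dB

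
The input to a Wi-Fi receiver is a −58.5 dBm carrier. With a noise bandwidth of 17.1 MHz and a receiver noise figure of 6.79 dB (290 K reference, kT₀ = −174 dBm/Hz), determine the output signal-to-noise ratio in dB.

Noise floor: N = −174 + 10 log₁₀(B) + NF
10 log₁₀(1.71×10⁷) = 72.33 dB
N = −174 + 72.33 + 6.79 = −94.88 dBm
SNR = P_sig − N = −58.5 − (−94.88) = 36.38 dB → 36.4 dB

36.4 dB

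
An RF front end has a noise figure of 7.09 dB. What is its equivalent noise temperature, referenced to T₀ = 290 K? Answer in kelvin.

1194 K

F = 10^(7.09/10) = 5.11682
T_e = (F − 1)·T₀ = (5.11682 − 1) × 290 = 1194 K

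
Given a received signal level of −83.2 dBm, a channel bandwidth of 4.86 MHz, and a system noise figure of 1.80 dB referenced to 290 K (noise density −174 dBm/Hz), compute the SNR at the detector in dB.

22.1 dB

Noise floor: N = −174 + 10 log₁₀(B) + NF
10 log₁₀(4.86×10⁶) = 66.87 dB
N = −174 + 66.87 + 1.80 = −105.33 dBm
SNR = P_sig − N = −83.2 − (−105.33) = 22.13 dB → 22.1 dB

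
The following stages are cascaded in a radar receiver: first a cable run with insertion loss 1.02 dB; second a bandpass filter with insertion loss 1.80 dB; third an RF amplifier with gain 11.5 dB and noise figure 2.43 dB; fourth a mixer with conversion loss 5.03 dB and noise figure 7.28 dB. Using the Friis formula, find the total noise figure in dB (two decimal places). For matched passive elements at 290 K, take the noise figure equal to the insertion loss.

Convert to linear (a loss of L dB is a gain of −L dB): F_i = 10^(NF_i/10), G_i = 10^(G_i,dB/10)
  Stage 1: F_1 = 10^(1.02/10) = 1.265, G_1 = 10^(−1.02/10) = 0.7907
  Stage 2: F_2 = 10^(1.80/10) = 1.514, G_2 = 10^(−1.80/10) = 0.6607
  Stage 3: F_3 = 10^(2.43/10) = 1.750, G_3 = 10^(11.5/10) = 14.13
  Stage 4: F_4 = 10^(7.28/10) = 5.346, G_4 = 10^(−5.03/10) = 0.3141
Friis cascade:
  F = 1.265 + (1.514 − 1)/0.7907 + (1.750 − 1)/0.5224 + (5.346 − 1)/7.379 = 3.939
NF = 10 log₁₀(3.939) = 5.95 dB

5.95 dB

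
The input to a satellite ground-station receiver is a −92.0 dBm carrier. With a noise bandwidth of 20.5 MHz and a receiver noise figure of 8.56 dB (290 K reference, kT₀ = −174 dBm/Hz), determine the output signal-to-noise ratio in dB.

Noise floor: N = −174 + 10 log₁₀(B) + NF
10 log₁₀(2.05×10⁷) = 73.12 dB
N = −174 + 73.12 + 8.56 = −92.32 dBm
SNR = P_sig − N = −92.0 − (−92.32) = 0.32 dB → 0.3 dB

0.3 dB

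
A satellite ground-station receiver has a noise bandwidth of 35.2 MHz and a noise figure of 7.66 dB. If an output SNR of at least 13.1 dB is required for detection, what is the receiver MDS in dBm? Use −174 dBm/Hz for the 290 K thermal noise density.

Sensitivity = −174 + 10 log₁₀(B) + NF + SNR_min
= −174 + 75.47 + 7.66 + 13.1
= −77.77 dBm → −77.8 dBm

−77.8 dBm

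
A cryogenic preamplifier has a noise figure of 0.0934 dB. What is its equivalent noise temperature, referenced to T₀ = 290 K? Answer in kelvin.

F = 10^(0.0934/10) = 1.02174
T_e = (F − 1)·T₀ = (1.02174 − 1) × 290 = 6.30 K

6.30 K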